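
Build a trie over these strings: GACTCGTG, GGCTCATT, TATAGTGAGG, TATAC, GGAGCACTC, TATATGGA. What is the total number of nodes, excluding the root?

37

Insert word by word; a character creates a node only if that edge doesn't already exist:
  "GACTCGTG" → 8 new (G, A, C, T, C, G, T, G)
  "GGCTCATT" → prefix "G" already present; 7 new (G, C, T, C, A, T, T)
  "TATAGTGAGG" → 10 new (T, A, T, A, G, T, G, A, G, G)
  "TATAC" → prefix "TATA" already present; 1 new (C)
  "GGAGCACTC" → prefix "GG" already present; 7 new (A, G, C, A, C, T, C)
  "TATATGGA" → prefix "TATA" already present; 4 new (T, G, G, A)
Total nodes = 8 + 7 + 10 + 1 + 7 + 4 = 37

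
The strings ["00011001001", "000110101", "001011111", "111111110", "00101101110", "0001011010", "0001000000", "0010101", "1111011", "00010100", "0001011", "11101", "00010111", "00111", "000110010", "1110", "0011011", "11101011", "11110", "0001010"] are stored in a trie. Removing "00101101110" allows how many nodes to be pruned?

5

After clearing the end-marker at "00101101110", prune upward until reaching a node still needed by another word.
The suffix "01110" (5 nodes) is used only by "00101101110"; the node for "001011" still has the child "1", so pruning stops there.
Nodes removed: 5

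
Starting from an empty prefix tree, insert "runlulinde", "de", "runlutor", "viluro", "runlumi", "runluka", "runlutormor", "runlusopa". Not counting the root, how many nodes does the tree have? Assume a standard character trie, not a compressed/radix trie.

32

Insert word by word; a character creates a node only if that edge doesn't already exist:
  "runlulinde" → 10 new (r, u, n, l, u, l, i, n, d, e)
  "de" → 2 new (d, e)
  "runlutor" → prefix "runlu" already present; 3 new (t, o, r)
  "viluro" → 6 new (v, i, l, u, r, o)
  "runlumi" → prefix "runlu" already present; 2 new (m, i)
  "runluka" → prefix "runlu" already present; 2 new (k, a)
  "runlutormor" → prefix "runlutor" already present; 3 new (m, o, r)
  "runlusopa" → prefix "runlu" already present; 4 new (s, o, p, a)
Total nodes = 10 + 2 + 3 + 6 + 2 + 2 + 3 + 4 = 32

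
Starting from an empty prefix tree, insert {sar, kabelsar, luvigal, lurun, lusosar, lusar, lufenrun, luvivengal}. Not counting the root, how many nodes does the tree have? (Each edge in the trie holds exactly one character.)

40

Trie structure (* marks end of a word):
(root)
├─ k
│  └─ a
│     └─ b
│        └─ e
│           └─ l
│              └─ s
│                 └─ a
│                    └─ r *
├─ l
│  └─ u
│     ├─ f
│     │  └─ e
│     │     └─ n
│     │        └─ r
│     │           └─ u
│     │              └─ n *
│     ├─ r
│     │  └─ u
│     │     └─ n *
│     ├─ s
│     │  ├─ a
│     │  │  └─ r *
│     │  └─ o
│     │     └─ s
│     │        └─ a
│     │           └─ r *
│     └─ v
│        └─ i
│           ├─ g
│           │  └─ a
│           │     └─ l *
│           └─ v
│              └─ e
│                 └─ n
│                    └─ g
│                       └─ a
│                          └─ l *
└─ s
   └─ a
      └─ r *
Counting every labelled node above: 40.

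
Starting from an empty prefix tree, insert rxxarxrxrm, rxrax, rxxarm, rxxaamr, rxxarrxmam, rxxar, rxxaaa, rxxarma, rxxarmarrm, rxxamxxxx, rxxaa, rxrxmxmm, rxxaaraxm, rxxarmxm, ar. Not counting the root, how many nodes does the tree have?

45

Count nodes per top-level branch (shared prefixes stored once):
  'a'-branch (ar): 2 nodes
  'r'-branch (rxrax, rxrxmxmm, rxxaa, rxxaaa, rxxaamr, rxxaaraxm, rxxamxxxx, rxxar, rxxarm, rxxarma, rxxarmarrm, rxxarmxm, rxxarrxmam, rxxarxrxrm): 43 nodes
Sum: 45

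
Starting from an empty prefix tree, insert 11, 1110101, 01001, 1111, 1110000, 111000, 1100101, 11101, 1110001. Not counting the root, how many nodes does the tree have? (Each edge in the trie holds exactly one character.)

22

Trie structure (* marks end of a word):
(root)
├─ 0
│  └─ 1
│     └─ 0
│        └─ 0
│           └─ 1 *
└─ 1
   └─ 1 *
      ├─ 0
      │  └─ 0
      │     └─ 1
      │        └─ 0
      │           └─ 1 *
      └─ 1
         ├─ 0
         │  ├─ 0
         │  │  └─ 0 *
         │  │     ├─ 0 *
         │  │     └─ 1 *
         │  └─ 1 *
         │     └─ 0
         │        └─ 1 *
         └─ 1 *
Counting every labelled node above: 22.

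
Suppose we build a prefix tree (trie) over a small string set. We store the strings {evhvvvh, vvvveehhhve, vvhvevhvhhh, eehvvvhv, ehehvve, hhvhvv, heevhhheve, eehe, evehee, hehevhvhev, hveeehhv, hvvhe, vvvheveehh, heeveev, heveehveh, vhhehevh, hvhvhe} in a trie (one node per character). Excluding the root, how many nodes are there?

Trace insertions, counting only characters that open a new branch:
  "evhvvvh" → 7 new (e, v, h, v, v, v, h)
  "vvvveehhhve" → 11 new (v, v, v, v, e, e, h, h, h, v, e)
  "vvhvevhvhhh" → prefix "vv" already present; 9 new (h, v, e, v, h, v, h, h, h)
  "eehvvvhv" → prefix "e" already present; 7 new (e, h, v, v, v, h, v)
  "ehehvve" → prefix "e" already present; 6 new (h, e, h, v, v, e)
  "hhvhvv" → 6 new (h, h, v, h, v, v)
  "heevhhheve" → prefix "h" already present; 9 new (e, e, v, h, h, h, e, v, e)
  "eehe" → prefix "eeh" already present; 1 new (e)
  "evehee" → prefix "ev" already present; 4 new (e, h, e, e)
  "hehevhvhev" → prefix "he" already present; 8 new (h, e, v, h, v, h, e, v)
  "hveeehhv" → prefix "h" already present; 7 new (v, e, e, e, h, h, v)
  "hvvhe" → prefix "hv" already present; 3 new (v, h, e)
  "vvvheveehh" → prefix "vvv" already present; 7 new (h, e, v, e, e, h, h)
  "heeveev" → prefix "heev" already present; 3 new (e, e, v)
  "heveehveh" → prefix "he" already present; 7 new (v, e, e, h, v, e, h)
  "vhhehevh" → prefix "v" already present; 7 new (h, h, e, h, e, v, h)
  "hvhvhe" → prefix "hv" already present; 4 new (h, v, h, e)
Total nodes = 7 + 11 + 9 + 7 + 6 + 6 + 9 + 1 + 4 + 8 + 7 + 3 + 7 + 3 + 7 + 7 + 4 = 106

106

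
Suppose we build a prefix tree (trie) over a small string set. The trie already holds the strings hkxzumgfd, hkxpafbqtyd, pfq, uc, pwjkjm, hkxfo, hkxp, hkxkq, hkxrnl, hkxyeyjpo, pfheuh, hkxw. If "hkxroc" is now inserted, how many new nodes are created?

2

"hkxr" is already a path in the trie; the remaining "oc" must be added.
Each of the 2 remaining characters creates one node.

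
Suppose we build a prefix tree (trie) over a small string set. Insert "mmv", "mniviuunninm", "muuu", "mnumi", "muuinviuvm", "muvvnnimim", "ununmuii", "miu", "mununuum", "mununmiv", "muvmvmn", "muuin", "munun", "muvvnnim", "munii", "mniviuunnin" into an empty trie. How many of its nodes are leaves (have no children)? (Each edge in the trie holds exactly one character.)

Leaves are exactly the stored words that no other stored word extends.
Those words: "miu", "mmv", "mniviuunninm", "mnumi", "munii", "mununmiv", "mununuum", "muuinviuvm", "muuu", "muvmvmn", "muvvnnimim", "ununmuii"
Leaf count: 12

12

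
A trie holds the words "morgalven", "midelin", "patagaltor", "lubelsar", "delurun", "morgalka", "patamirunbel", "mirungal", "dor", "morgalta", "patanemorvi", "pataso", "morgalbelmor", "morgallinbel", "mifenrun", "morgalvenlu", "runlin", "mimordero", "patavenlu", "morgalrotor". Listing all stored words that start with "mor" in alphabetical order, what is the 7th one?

morgalvenlu

Words with prefix "mor", in lexicographic order: "morgalbelmor", "morgalka", "morgallinbel", "morgalrotor", "morgalta", "morgalven", "morgalvenlu"
Position 7: morgalvenlu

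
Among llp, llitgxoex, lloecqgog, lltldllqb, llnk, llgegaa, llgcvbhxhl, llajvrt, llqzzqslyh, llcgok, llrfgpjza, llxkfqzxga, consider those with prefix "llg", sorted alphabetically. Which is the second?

Filter for "llg…" and sort: "llgcvbhxhl", "llgegaa"
The 2nd is llgegaa.

llgegaa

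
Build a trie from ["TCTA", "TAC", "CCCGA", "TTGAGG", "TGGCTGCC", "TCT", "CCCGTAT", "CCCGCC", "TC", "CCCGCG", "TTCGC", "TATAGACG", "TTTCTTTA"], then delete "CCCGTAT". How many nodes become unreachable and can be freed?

Walk "CCCGTAT" from the leaf back toward the root, removing each node that no remaining word uses.
The suffix "TAT" (3 nodes) is used only by "CCCGTAT"; the node for "CCCG" still has the child "A", so pruning stops there.
Nodes removed: 3

3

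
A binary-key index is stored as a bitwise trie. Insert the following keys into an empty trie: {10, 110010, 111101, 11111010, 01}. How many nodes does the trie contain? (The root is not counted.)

17

Trace insertions, counting only characters that open a new branch:
  "10" → 2 new (1, 0)
  "110010" → prefix "1" already present; 5 new (1, 0, 0, 1, 0)
  "111101" → prefix "11" already present; 4 new (1, 1, 0, 1)
  "11111010" → prefix "1111" already present; 4 new (1, 0, 1, 0)
  "01" → 2 new (0, 1)
Total nodes = 2 + 5 + 4 + 4 + 2 = 17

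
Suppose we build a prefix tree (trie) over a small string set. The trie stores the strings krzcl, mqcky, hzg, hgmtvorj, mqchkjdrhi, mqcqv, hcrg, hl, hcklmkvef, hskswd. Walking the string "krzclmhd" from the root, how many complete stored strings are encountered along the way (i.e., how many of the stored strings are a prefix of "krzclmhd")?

1

Check each prefix of "krzclmhd" against the stored set — each match is an end-marker on the path.
Prefixes of the query that are stored words: "krzcl"
Count: 1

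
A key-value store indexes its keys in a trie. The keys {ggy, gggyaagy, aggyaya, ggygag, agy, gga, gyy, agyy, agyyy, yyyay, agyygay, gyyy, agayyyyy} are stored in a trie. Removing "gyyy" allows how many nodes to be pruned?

1

After clearing the end-marker at "gyyy", prune upward until reaching a node still needed by another word.
The suffix "y" (1 node) is used only by "gyyy"; "gyy" is itself a stored word, so pruning stops there.
Nodes removed: 1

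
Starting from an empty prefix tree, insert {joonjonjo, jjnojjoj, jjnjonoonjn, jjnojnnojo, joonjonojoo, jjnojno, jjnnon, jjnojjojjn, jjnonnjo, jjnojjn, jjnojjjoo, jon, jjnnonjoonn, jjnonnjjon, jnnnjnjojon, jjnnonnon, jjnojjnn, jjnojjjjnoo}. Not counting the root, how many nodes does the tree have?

Count nodes per top-level branch (shared prefixes stored once):
  'j'-branch (jjnjonoonjn, jjnnon, jjnnonjoonn, jjnnonnon, jjnojjjjnoo, jjnojjjoo, jjnojjn, jjnojjnn, jjnojjoj, jjnojjojjn, jjnojnnojo, jjnojno, jjnonnjjon, jjnonnjo, jnnnjnjojon, jon, joonjonjo, joonjonojoo): 74 nodes
Sum: 74

74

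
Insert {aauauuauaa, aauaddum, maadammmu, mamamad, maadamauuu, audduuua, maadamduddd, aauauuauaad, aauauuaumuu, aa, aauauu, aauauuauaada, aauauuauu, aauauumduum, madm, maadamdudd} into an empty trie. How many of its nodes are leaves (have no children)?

Leaves are exactly the stored words that no other stored word extends.
Those words: "aauaddum", "aauauuauaada", "aauauuaumuu", "aauauuauu", "aauauumduum", "audduuua", "maadamauuu", "maadamduddd", "maadammmu", "madm", "mamamad"
Leaf count: 11

11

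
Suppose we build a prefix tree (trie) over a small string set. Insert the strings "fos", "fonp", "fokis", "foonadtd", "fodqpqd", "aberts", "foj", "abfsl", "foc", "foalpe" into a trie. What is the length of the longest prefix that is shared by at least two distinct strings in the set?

Look for the deepest trie node that still has at least two words in its subtree.
e.g. "aberts" and "abfsl" share the prefix "ab" of length 2; no pair shares a longer one.
Longest shared-prefix length: 2

2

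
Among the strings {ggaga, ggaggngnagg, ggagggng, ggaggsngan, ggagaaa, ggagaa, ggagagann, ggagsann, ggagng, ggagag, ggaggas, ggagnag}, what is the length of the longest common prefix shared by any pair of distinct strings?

Look for the deepest trie node that still has at least two words in its subtree.
e.g. "ggagaa" and "ggagaaa" share the prefix "ggagaa" of length 6; no pair shares a longer one.
Longest shared-prefix length: 6

6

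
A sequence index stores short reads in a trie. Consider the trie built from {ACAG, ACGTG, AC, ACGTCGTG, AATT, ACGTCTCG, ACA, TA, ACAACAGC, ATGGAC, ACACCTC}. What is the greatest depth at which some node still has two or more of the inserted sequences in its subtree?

5

The deepest shared node is where two words last agree before diverging.
"ACGTCGTG" and "ACGTCTCG" agree on "ACGTC" (5 characters) before diverging; nothing deeper is shared.
Longest shared-prefix length: 5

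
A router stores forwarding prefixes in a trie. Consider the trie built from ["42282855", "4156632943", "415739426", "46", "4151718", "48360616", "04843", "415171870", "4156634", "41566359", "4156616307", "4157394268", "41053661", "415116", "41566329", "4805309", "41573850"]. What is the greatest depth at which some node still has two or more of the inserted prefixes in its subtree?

9

Equivalently: take the maximum, over all pairs, of their longest common prefix length.
e.g. "415739426" and "4157394268" share the prefix "415739426" of length 9; no pair shares a longer one.
Longest shared-prefix length: 9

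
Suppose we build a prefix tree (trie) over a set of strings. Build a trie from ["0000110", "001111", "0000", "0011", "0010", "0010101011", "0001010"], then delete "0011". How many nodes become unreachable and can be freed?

0

A node on "0011"'s path can go only if nothing else ends at it or branches off below it.
Every node on "0011" is still needed (e.g. by "001111"), so nothing is freed.
Nodes removed: 0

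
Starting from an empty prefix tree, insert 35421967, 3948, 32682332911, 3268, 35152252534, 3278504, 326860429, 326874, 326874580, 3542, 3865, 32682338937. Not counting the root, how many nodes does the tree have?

52

Insert word by word; a character creates a node only if that edge doesn't already exist:
  "35421967" → 8 new (3, 5, 4, 2, 1, 9, 6, 7)
  "3948" → prefix "3" already present; 3 new (9, 4, 8)
  "32682332911" → prefix "3" already present; 10 new (2, 6, 8, 2, 3, 3, 2, 9, 1, 1)
  "3268" → prefix "3268" already present; 0 new (none)
  "35152252534" → prefix "35" already present; 9 new (1, 5, 2, 2, 5, 2, 5, 3, 4)
  "3278504" → prefix "32" already present; 5 new (7, 8, 5, 0, 4)
  "326860429" → prefix "3268" already present; 5 new (6, 0, 4, 2, 9)
  "326874" → prefix "3268" already present; 2 new (7, 4)
  "326874580" → prefix "326874" already present; 3 new (5, 8, 0)
  "3542" → prefix "3542" already present; 0 new (none)
  "3865" → prefix "3" already present; 3 new (8, 6, 5)
  "32682338937" → prefix "3268233" already present; 4 new (8, 9, 3, 7)
Total nodes = 8 + 3 + 10 + 0 + 9 + 5 + 5 + 2 + 3 + 0 + 3 + 4 = 52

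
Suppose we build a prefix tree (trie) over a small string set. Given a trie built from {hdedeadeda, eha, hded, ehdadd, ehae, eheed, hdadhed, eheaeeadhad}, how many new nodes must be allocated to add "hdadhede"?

"hdadhed" is already a path in the trie; the remaining "e" must be added.
New nodes needed: |"hdadhede"| − 7 = 8 − 7 = 1.

1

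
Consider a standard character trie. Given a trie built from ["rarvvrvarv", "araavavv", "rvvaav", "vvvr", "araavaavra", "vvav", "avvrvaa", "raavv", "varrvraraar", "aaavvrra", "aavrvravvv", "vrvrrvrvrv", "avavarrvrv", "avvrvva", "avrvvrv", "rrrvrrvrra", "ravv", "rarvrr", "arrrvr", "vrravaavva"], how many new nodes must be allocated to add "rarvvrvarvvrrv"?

4

The longest prefix of "rarvvrvarvvrrv" already in the trie is "rarvvrvarv" (length 10).
New nodes needed: |"rarvvrvarvvrrv"| − 10 = 14 − 10 = 4.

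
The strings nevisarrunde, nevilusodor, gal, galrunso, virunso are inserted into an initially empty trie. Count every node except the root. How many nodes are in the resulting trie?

Count nodes per top-level branch (shared prefixes stored once):
  'g'-branch (gal, galrunso): 8 nodes
  'n'-branch (nevilusodor, nevisarrunde): 19 nodes
  'v'-branch (virunso): 7 nodes
Sum: 34

34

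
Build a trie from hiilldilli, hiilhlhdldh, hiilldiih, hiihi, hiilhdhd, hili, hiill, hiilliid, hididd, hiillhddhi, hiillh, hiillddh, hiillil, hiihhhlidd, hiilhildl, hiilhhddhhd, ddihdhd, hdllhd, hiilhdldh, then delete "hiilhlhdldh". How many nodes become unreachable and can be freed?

6

After clearing the end-marker at "hiilhlhdldh", prune upward until reaching a node still needed by another word.
The suffix "lhdldh" (6 nodes) is used only by "hiilhlhdldh"; the node for "hiilh" still has the child "d", so pruning stops there.
Nodes removed: 6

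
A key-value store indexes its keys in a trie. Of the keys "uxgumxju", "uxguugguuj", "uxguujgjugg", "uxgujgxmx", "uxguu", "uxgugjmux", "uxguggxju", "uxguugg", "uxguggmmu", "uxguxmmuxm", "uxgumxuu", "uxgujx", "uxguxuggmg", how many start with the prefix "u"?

Walk to "u"; the words in its subtree are exactly those with that prefix.
Matches: "uxguggmmu", "uxguggxju", "uxgugjmux", "uxgujgxmx", "uxgujx", "uxgumxju", "uxgumxuu", "uxguu", "uxguugg", "uxguugguuj", "uxguujgjugg", "uxguxmmuxm", "uxguxuggmg"
Count: 13

13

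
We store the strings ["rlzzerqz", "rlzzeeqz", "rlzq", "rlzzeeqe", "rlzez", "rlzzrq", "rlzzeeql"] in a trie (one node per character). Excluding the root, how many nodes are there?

Count nodes per top-level branch (shared prefixes stored once):
  'r'-branch (rlzez, rlzq, rlzzeeqe, rlzzeeql, rlzzeeqz, rlzzerqz, rlzzrq): 18 nodes
Sum: 18

18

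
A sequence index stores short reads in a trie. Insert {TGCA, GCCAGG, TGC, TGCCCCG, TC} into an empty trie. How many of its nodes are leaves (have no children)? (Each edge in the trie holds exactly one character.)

4

A leaf is a node with no children — equivalently, the end of a word that is not a proper prefix of any other stored word.
Those words: "GCCAGG", "TC", "TGCA", "TGCCCCG"
Leaf count: 4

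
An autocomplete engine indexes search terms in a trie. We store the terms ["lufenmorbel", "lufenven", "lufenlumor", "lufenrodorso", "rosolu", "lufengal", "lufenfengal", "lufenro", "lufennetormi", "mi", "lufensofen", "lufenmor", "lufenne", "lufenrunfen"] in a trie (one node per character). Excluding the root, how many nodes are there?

60

Count nodes per top-level branch (shared prefixes stored once):
  'l'-branch (lufenfengal, lufengal, lufenlumor, lufenmor, lufenmorbel, lufenne, lufennetormi, lufenro, lufenrodorso, lufenrunfen, lufensofen, lufenven): 52 nodes
  'm'-branch (mi): 2 nodes
  'r'-branch (rosolu): 6 nodes
Sum: 60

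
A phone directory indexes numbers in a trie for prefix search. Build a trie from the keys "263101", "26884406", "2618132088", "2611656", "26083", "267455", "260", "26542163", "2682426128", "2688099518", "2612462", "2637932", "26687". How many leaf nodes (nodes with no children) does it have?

12

A leaf is a node with no children — equivalently, the end of a word that is not a proper prefix of any other stored word.
Those words: "26083", "2611656", "2612462", "2618132088", "263101", "2637932", "26542163", "26687", "267455", "2682426128", "2688099518", "26884406"
Leaf count: 12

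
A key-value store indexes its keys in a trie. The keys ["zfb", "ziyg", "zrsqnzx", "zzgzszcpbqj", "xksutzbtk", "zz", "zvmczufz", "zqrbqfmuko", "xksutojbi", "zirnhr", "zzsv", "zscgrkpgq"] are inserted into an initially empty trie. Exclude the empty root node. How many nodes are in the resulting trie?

65

For each word, the new-node count is its length minus the longest prefix already in the trie:
  "zfb" → 3 new (z, f, b)
  "ziyg" → prefix "z" already present; 3 new (i, y, g)
  "zrsqnzx" → prefix "z" already present; 6 new (r, s, q, n, z, x)
  "zzgzszcpbqj" → prefix "z" already present; 10 new (z, g, z, s, z, c, p, b, q, j)
  "xksutzbtk" → 9 new (x, k, s, u, t, z, b, t, k)
  "zz" → prefix "zz" already present; 0 new (none)
  "zvmczufz" → prefix "z" already present; 7 new (v, m, c, z, u, f, z)
  "zqrbqfmuko" → prefix "z" already present; 9 new (q, r, b, q, f, m, u, k, o)
  "xksutojbi" → prefix "xksut" already present; 4 new (o, j, b, i)
  "zirnhr" → prefix "zi" already present; 4 new (r, n, h, r)
  "zzsv" → prefix "zz" already present; 2 new (s, v)
  "zscgrkpgq" → prefix "z" already present; 8 new (s, c, g, r, k, p, g, q)
Total nodes = 3 + 3 + 6 + 10 + 9 + 0 + 7 + 9 + 4 + 4 + 2 + 8 = 65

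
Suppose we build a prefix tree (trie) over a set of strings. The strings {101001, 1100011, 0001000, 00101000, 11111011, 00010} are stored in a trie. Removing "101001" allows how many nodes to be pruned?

After clearing the end-marker at "101001", prune upward until reaching a node still needed by another word.
The suffix "01001" (5 nodes) is used only by "101001"; the node for "1" still has the child "1", so pruning stops there.
Nodes removed: 5

5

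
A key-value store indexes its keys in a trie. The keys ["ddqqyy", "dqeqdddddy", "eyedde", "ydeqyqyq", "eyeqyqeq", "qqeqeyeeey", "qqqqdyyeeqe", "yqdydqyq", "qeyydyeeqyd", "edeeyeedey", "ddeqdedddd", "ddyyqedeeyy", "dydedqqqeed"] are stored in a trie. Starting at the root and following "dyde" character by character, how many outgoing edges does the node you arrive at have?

The children of the "dyde" node are the distinct next characters among strings starting with "dyde".
Characters that immediately follow "dyde" among the stored strings: {d}.
That node has 1 child edge.

1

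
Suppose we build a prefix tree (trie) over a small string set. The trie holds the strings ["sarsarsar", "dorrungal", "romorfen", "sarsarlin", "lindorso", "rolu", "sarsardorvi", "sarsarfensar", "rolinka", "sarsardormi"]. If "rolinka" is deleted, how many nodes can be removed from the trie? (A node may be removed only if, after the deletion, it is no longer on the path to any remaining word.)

4

After clearing the end-marker at "rolinka", prune upward until reaching a node still needed by another word.
The suffix "inka" (4 nodes) is used only by "rolinka"; the node for "rol" still has the child "u", so pruning stops there.
Nodes removed: 4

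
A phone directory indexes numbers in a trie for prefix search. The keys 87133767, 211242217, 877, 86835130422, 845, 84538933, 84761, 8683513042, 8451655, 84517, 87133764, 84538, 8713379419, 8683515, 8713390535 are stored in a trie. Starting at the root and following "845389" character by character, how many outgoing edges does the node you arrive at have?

Follow the path "845389" to its node, then look at its outgoing edges.
Characters that immediately follow "845389" among the stored strings: {3}.
That node has 1 child edge.

1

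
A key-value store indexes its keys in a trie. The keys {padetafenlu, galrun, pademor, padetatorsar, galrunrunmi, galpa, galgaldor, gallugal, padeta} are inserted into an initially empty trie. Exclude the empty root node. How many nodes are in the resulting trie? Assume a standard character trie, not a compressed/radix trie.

44

Count nodes per top-level branch (shared prefixes stored once):
  'g'-branch (galgaldor, gallugal, galpa, galrun, galrunrunmi): 24 nodes
  'p'-branch (pademor, padeta, padetafenlu, padetatorsar): 20 nodes
Sum: 44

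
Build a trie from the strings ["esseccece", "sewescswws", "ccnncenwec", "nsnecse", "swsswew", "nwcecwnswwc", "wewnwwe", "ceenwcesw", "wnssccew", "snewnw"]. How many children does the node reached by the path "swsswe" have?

Walk "swsswe" from the root, arriving at one node.
Characters that immediately follow "swsswe" among the stored strings: {w}.
That node has 1 child edge.

1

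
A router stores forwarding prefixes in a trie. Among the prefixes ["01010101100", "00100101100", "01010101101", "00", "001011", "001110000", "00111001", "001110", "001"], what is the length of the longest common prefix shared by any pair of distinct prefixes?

The deepest shared node is where two words last agree before diverging.
"01010101100" and "01010101101" agree on "0101010110" (10 characters) before diverging; nothing deeper is shared.
Longest shared-prefix length: 10

10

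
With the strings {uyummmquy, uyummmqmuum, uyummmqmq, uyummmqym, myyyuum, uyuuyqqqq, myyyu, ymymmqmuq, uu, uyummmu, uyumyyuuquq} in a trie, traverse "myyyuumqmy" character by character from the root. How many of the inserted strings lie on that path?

2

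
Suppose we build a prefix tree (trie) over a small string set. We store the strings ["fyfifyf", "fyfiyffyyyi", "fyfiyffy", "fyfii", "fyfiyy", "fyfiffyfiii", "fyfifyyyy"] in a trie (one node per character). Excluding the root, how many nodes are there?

Insert word by word; a character creates a node only if that edge doesn't already exist:
  "fyfifyf" → 7 new (f, y, f, i, f, y, f)
  "fyfiyffyyyi" → prefix "fyfi" already present; 7 new (y, f, f, y, y, y, i)
  "fyfiyffy" → prefix "fyfiyffy" already present; 0 new (none)
  "fyfii" → prefix "fyfi" already present; 1 new (i)
  "fyfiyy" → prefix "fyfiy" already present; 1 new (y)
  "fyfiffyfiii" → prefix "fyfif" already present; 6 new (f, y, f, i, i, i)
  "fyfifyyyy" → prefix "fyfify" already present; 3 new (y, y, y)
Total nodes = 7 + 7 + 0 + 1 + 1 + 6 + 3 = 25

25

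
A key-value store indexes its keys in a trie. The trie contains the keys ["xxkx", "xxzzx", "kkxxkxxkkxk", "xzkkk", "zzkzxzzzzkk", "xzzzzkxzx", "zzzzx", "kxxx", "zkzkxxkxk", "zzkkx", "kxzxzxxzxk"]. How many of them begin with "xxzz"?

1

Walk to "xxzz"; the words in its subtree are exactly those with that prefix.
Matches: "xxzzx"
Count: 1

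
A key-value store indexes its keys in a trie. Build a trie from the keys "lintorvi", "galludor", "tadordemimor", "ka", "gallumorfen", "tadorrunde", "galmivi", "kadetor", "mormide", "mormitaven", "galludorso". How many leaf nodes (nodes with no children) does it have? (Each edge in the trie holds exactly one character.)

9

Leaves are exactly the stored words that no other stored word extends.
Those words: "galludorso", "gallumorfen", "galmivi", "kadetor", "lintorvi", "mormide", "mormitaven", "tadordemimor", "tadorrunde"
Leaf count: 9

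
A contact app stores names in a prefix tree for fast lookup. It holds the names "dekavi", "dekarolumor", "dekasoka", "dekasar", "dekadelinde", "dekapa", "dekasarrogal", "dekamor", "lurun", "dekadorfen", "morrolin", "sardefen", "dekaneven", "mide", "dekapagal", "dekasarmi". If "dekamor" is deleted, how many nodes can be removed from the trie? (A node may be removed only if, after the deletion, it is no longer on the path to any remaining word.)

Walk "dekamor" from the leaf back toward the root, removing each node that no remaining word uses.
The suffix "mor" (3 nodes) is used only by "dekamor"; the node for "deka" still has the child "v", so pruning stops there.
Nodes removed: 3

3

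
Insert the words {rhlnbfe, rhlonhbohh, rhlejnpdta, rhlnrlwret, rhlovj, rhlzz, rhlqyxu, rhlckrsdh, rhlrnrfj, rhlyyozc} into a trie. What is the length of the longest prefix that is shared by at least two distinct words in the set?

Equivalently: take the maximum, over all pairs, of their longest common prefix length.
"rhlnbfe" and "rhlnrlwret" agree on "rhln" (4 characters) before diverging; nothing deeper is shared.
Longest shared-prefix length: 4

4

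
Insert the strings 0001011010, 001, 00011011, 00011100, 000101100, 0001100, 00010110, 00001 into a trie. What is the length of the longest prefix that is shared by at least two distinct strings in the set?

8

The deepest shared node is where two words last agree before diverging.
"00010110" and "000101100" agree on "00010110" (8 characters) before diverging; nothing deeper is shared.
Longest shared-prefix length: 8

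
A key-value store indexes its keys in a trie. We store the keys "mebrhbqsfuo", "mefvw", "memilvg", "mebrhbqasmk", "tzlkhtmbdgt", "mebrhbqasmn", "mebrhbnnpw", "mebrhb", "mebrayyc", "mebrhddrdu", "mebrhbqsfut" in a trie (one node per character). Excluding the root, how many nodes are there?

49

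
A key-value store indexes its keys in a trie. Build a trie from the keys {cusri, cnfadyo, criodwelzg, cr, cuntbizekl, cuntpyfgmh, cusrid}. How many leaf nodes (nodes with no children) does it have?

5

A leaf is a node with no children — equivalently, the end of a word that is not a proper prefix of any other stored word.
Those words: "cnfadyo", "criodwelzg", "cuntbizekl", "cuntpyfgmh", "cusrid"
Leaf count: 5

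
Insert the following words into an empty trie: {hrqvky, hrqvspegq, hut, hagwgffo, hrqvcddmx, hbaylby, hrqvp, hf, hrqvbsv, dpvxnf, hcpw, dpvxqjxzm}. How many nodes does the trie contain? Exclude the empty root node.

50

For each word, the new-node count is its length minus the longest prefix already in the trie:
  "hrqvky" → 6 new (h, r, q, v, k, y)
  "hrqvspegq" → prefix "hrqv" already present; 5 new (s, p, e, g, q)
  "hut" → prefix "h" already present; 2 new (u, t)
  "hagwgffo" → prefix "h" already present; 7 new (a, g, w, g, f, f, o)
  "hrqvcddmx" → prefix "hrqv" already present; 5 new (c, d, d, m, x)
  "hbaylby" → prefix "h" already present; 6 new (b, a, y, l, b, y)
  "hrqvp" → prefix "hrqv" already present; 1 new (p)
  "hf" → prefix "h" already present; 1 new (f)
  "hrqvbsv" → prefix "hrqv" already present; 3 new (b, s, v)
  "dpvxnf" → 6 new (d, p, v, x, n, f)
  "hcpw" → prefix "h" already present; 3 new (c, p, w)
  "dpvxqjxzm" → prefix "dpvx" already present; 5 new (q, j, x, z, m)
Total nodes = 6 + 5 + 2 + 7 + 5 + 6 + 1 + 1 + 3 + 6 + 3 + 5 = 50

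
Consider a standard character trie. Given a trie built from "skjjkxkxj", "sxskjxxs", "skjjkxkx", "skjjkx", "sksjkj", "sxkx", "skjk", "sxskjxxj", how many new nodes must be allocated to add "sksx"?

1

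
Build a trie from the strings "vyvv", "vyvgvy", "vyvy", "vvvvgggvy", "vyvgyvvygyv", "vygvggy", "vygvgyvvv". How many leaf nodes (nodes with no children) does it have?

A leaf is a node with no children — equivalently, the end of a word that is not a proper prefix of any other stored word.
Those words: "vvvvgggvy", "vygvggy", "vygvgyvvv", "vyvgvy", "vyvgyvvygyv", "vyvv", "vyvy"
Leaf count: 7

7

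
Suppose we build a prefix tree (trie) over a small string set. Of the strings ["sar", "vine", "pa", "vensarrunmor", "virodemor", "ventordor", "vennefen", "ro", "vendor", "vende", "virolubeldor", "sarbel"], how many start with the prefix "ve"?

Traverse to the node for "ve", then collect every word in that subtree.
Words under "ve": vende, vendor, vennefen, vensarrunmor, ventordor
Count: 5

5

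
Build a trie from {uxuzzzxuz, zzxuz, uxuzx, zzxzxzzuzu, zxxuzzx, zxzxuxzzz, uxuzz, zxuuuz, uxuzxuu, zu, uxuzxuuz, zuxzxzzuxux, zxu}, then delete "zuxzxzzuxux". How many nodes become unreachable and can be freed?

Walk "zuxzxzzuxux" from the leaf back toward the root, removing each node that no remaining word uses.
The suffix "xzxzzuxux" (9 nodes) is used only by "zuxzxzzuxux"; "zu" is itself a stored word, so pruning stops there.
Nodes removed: 9

9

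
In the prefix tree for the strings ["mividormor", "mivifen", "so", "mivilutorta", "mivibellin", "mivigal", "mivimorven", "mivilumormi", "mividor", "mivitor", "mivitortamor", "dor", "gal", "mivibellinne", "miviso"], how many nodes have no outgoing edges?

Leaves are exactly the stored words that no other stored word extends.
Those words: "dor", "gal", "mivibellinne", "mividormor", "mivifen", "mivigal", "mivilumormi", "mivilutorta", "mivimorven", "miviso", "mivitortamor", "so"
Leaf count: 12

12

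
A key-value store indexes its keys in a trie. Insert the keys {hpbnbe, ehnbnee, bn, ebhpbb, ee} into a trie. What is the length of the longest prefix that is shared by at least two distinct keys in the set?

1

Look for the deepest trie node that still has at least two words in its subtree.
e.g. "ebhpbb" and "ee" share the prefix "e" of length 1; no pair shares a longer one.
Longest shared-prefix length: 1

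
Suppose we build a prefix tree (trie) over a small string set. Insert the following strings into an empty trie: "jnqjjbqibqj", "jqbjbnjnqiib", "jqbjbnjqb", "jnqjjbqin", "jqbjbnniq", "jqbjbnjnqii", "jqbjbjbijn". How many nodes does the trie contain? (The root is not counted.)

33

Count nodes per top-level branch (shared prefixes stored once):
  'j'-branch (jnqjjbqibqj, jnqjjbqin, jqbjbjbijn, jqbjbnjnqii, jqbjbnjnqiib, jqbjbnjqb, jqbjbnniq): 33 nodes
Sum: 33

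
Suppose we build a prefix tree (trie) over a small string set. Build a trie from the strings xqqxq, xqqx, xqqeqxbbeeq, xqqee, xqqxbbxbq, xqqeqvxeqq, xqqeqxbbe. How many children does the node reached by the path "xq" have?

The children of the "xq" node are the distinct next characters among strings starting with "xq".
Distinct next characters after "xq": q.
That node has 1 child edge.

1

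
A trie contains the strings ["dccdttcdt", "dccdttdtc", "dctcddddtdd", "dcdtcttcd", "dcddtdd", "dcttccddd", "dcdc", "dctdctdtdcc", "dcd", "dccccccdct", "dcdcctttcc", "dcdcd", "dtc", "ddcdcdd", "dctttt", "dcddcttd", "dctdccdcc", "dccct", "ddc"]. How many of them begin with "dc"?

Filter for entries beginning with "dc":
Matches: "dccccccdct", "dccct", "dccdttcdt", "dccdttdtc", "dcd", "dcdc", "dcdcctttcc", "dcdcd", "dcddcttd", "dcddtdd", "dcdtcttcd", "dctcddddtdd", "dctdccdcc", "dctdctdtdcc", "dcttccddd", "dctttt"
Count: 16

16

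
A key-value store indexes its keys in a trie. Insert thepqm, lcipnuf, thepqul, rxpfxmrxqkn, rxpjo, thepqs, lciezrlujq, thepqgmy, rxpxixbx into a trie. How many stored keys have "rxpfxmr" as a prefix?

1

Walk to "rxpfxmr"; the words in its subtree are exactly those with that prefix.
Words under "rxpfxmr": rxpfxmrxqkn
Count: 1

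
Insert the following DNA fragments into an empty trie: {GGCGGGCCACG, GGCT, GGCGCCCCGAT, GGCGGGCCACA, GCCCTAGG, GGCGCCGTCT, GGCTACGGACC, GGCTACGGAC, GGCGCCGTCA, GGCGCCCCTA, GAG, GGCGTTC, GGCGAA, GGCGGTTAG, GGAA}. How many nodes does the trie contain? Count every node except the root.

54

Trace insertions, counting only characters that open a new branch:
  "GGCGGGCCACG" → 11 new (G, G, C, G, G, G, C, C, A, C, G)
  "GGCT" → prefix "GGC" already present; 1 new (T)
  "GGCGCCCCGAT" → prefix "GGCG" already present; 7 new (C, C, C, C, G, A, T)
  "GGCGGGCCACA" → prefix "GGCGGGCCAC" already present; 1 new (A)
  "GCCCTAGG" → prefix "G" already present; 7 new (C, C, C, T, A, G, G)
  "GGCGCCGTCT" → prefix "GGCGCC" already present; 4 new (G, T, C, T)
  "GGCTACGGACC" → prefix "GGCT" already present; 7 new (A, C, G, G, A, C, C)
  "GGCTACGGAC" → prefix "GGCTACGGAC" already present; 0 new (none)
  "GGCGCCGTCA" → prefix "GGCGCCGTC" already present; 1 new (A)
  "GGCGCCCCTA" → prefix "GGCGCCCC" already present; 2 new (T, A)
  "GAG" → prefix "G" already present; 2 new (A, G)
  "GGCGTTC" → prefix "GGCG" already present; 3 new (T, T, C)
  "GGCGAA" → prefix "GGCG" already present; 2 new (A, A)
  "GGCGGTTAG" → prefix "GGCGG" already present; 4 new (T, T, A, G)
  "GGAA" → prefix "GG" already present; 2 new (A, A)
Total nodes = 11 + 1 + 7 + 1 + 7 + 4 + 7 + 0 + 1 + 2 + 2 + 3 + 2 + 4 + 2 = 54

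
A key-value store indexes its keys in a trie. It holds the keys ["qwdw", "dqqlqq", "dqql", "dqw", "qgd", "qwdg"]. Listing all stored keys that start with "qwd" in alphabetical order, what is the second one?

qwdw

Filter for "qwd…" and sort: "qwdg", "qwdw"
Position 2: qwdw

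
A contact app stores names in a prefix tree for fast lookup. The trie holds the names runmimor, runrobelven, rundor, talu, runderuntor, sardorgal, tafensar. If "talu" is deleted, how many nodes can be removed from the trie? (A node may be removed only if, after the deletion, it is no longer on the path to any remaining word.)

2

After clearing the end-marker at "talu", prune upward until reaching a node still needed by another word.
The suffix "lu" (2 nodes) is used only by "talu"; the node for "ta" still has the child "f", so pruning stops there.
Nodes removed: 2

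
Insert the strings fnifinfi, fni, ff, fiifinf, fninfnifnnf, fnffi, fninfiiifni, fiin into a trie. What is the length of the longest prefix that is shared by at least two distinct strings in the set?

5

Look for the deepest trie node that still has at least two words in its subtree.
e.g. "fninfiiifni" and "fninfnifnnf" share the prefix "fninf" of length 5; no pair shares a longer one.
Longest shared-prefix length: 5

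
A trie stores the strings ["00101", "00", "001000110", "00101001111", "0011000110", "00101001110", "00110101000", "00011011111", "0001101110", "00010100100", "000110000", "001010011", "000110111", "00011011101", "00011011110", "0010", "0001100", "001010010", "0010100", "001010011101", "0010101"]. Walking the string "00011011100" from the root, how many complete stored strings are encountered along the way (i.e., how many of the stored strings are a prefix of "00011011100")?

3

Walk "00011011100" from the root; an end-of-word marker is hit whenever a stored word is a prefix of "00011011100".
Prefixes of the query that are stored words: "00", "000110111", "0001101110"
Count: 3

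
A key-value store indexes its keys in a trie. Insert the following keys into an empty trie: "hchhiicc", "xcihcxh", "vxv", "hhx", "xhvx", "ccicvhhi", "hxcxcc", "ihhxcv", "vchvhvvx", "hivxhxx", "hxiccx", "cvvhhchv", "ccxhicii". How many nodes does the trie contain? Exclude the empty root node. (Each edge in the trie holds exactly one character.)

72

For each word, the new-node count is its length minus the longest prefix already in the trie:
  "hchhiicc" → 8 new (h, c, h, h, i, i, c, c)
  "xcihcxh" → 7 new (x, c, i, h, c, x, h)
  "vxv" → 3 new (v, x, v)
  "hhx" → prefix "h" already present; 2 new (h, x)
  "xhvx" → prefix "x" already present; 3 new (h, v, x)
  "ccicvhhi" → 8 new (c, c, i, c, v, h, h, i)
  "hxcxcc" → prefix "h" already present; 5 new (x, c, x, c, c)
  "ihhxcv" → 6 new (i, h, h, x, c, v)
  "vchvhvvx" → prefix "v" already present; 7 new (c, h, v, h, v, v, x)
  "hivxhxx" → prefix "h" already present; 6 new (i, v, x, h, x, x)
  "hxiccx" → prefix "hx" already present; 4 new (i, c, c, x)
  "cvvhhchv" → prefix "c" already present; 7 new (v, v, h, h, c, h, v)
  "ccxhicii" → prefix "cc" already present; 6 new (x, h, i, c, i, i)
Total nodes = 8 + 7 + 3 + 2 + 3 + 8 + 5 + 6 + 7 + 6 + 4 + 7 + 6 = 72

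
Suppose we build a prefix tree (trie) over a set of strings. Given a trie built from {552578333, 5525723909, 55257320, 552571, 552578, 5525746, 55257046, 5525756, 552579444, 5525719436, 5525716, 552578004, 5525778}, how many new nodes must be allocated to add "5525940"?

3

Walking "5525940" from the root, the first 4 characters ("5525") follow existing edges; "9" is the first miss.
New nodes needed: |"5525940"| − 4 = 7 − 4 = 3.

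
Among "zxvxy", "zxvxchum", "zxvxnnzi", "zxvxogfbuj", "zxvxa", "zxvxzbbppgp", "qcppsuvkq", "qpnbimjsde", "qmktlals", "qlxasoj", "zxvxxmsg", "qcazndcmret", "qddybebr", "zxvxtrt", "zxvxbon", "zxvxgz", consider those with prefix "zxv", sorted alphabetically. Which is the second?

DFS of the "zxv" subtree visits, in order: "zxvxa", "zxvxbon", "zxvxchum", "zxvxgz", "zxvxnnzi", "zxvxogfbuj", "zxvxtrt", "zxvxxmsg", "zxvxy", "zxvxzbbppgp"
Position 2: zxvxbon

zxvxbon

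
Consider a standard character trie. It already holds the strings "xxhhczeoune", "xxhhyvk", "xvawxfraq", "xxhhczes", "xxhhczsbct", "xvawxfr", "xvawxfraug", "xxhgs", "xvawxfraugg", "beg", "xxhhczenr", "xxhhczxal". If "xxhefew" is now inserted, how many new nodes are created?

4

Walking "xxhefew" from the root, the first 3 characters ("xxh") follow existing edges; "e" is the first miss.
So 7 − 3 = 4 new nodes.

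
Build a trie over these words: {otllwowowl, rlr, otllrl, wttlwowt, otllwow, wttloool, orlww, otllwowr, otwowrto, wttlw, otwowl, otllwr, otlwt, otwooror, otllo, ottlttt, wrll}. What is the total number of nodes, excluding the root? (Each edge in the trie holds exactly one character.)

55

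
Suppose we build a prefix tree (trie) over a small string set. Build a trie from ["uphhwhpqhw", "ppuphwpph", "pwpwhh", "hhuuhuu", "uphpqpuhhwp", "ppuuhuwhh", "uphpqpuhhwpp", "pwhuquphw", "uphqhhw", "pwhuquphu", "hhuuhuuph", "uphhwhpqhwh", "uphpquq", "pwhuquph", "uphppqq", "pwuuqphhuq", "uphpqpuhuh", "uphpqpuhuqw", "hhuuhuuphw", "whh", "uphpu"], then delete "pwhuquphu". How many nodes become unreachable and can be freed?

After clearing the end-marker at "pwhuquphu", prune upward until reaching a node still needed by another word.
The suffix "u" (1 node) is used only by "pwhuquphu"; the node for "pwhuquph" still has the child "w", so pruning stops there.
Nodes removed: 1

1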